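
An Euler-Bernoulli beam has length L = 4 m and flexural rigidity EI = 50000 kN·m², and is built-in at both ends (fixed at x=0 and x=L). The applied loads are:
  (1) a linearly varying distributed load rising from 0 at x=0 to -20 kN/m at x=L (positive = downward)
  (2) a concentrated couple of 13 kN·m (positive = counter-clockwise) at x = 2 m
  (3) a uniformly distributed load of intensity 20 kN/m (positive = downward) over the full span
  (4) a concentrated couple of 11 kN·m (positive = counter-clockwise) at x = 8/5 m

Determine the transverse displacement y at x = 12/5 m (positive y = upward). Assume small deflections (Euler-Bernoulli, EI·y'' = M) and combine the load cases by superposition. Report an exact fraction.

y(12/5) = -51/781250 m

Load 1 — triangular load w₀=-20 kN/m (0→w₀ over full span):
  y_1 = -w₀x²(L-x)²(x+2L)/(120LEI) = -(-20)·(12/5)²·(4-(12/5))²·((12/5)+2·4)/(120·4·50000) = 1248/9765625 m
Load 2 — applied couple M₀=13 kN·m at a=2 m (b=L-a=2):
  y_2 = (R_Ax³/6 - M_Ax²/2 - M₀(x-a)²/2)/EI  [x>a] with R_A=39/8, M_A=13/4 = ((39/8)·(12/5)³/6 - (13/4)·(12/5)²/2 - 13·((12/5)-2)²/2)/50000 = 13/781250 m
Load 3 — uniform load w=20 kN/m over full span:
  y_3 = -wx²(L-x)²/(24EI) = -20·(12/5)²·(4-(12/5))²/(24·50000) = -96/390625 m
Load 4 — applied couple M₀=11 kN·m at a=8/5 m (b=L-a=12/5):
  y_4 = (R_Ax³/6 - M_Ax²/2 - M₀(x-a)²/2)/EI  [x>a] with R_A=99/25, M_A=33/25 = ((99/25)·(12/5)³/6 - (33/25)·(12/5)²/2 - 11·((12/5)-(8/5))²/2)/50000 = 352/9765625 m
Superposition: y = Σ y_i = -51/781250 m ≈ -0.000065 m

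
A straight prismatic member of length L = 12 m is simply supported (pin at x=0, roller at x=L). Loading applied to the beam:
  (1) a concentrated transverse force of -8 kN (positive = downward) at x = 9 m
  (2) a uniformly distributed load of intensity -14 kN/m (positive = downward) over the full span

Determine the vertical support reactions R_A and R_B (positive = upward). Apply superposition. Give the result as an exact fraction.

R_A = -86 kN, R_B = -90 kN

Load 1 — point force P=-8 kN at a=9 m (b=L-a=3):
  R_A = Pb/L = (-8)·3/12 = -2 kN
  R_B = Pa/L = (-8)·9/12 = -6 kN
Load 2 — uniform load w=-14 kN/m over full span:
  R_A = wL/2 = (-14)·12/2 = -84 kN
  R_B = wL/2 = (-14)·12/2 = -84 kN
Superposition: R_A = -86 kN, R_B = -90 kN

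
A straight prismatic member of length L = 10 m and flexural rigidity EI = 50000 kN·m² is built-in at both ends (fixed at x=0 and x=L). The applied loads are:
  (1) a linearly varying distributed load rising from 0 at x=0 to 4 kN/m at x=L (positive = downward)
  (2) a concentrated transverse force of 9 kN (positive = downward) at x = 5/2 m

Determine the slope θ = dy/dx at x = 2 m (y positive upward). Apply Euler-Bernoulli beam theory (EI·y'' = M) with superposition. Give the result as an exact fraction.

Load 1 — triangular load w₀=4 kN/m (0→w₀ over full span):
  θ_1 = -w₀(2x(L-x)(L-2x)(x+2L)+x²(L-x)²)/(120LEI) = -4·(2·2·(10-2)·(10-2·2)·(2+2·10)+2²·(10-2)²)/(120·10·50000) = -14/46875 rad
Load 2 — point force P=9 kN at a=5/2 m (b=L-a=15/2):
  θ_2 = -Pb²x(2aL-(3a+b)x)/(2L³EI)  [x≤a] = -9·(15/2)²·2·(2·(5/2)·10-(3·(5/2)+(15/2))·2)/(2·10³·50000) = -81/400000 rad
Superposition: θ = Σ θ_i = -3007/6000000 rad ≈ -0.000501 rad

θ(2) = -3007/6000000 rad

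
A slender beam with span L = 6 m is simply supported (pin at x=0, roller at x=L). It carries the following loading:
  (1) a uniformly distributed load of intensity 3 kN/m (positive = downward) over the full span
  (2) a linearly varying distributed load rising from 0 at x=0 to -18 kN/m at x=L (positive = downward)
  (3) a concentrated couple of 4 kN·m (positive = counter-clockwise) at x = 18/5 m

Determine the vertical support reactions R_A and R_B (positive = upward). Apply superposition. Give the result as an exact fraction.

Load 1 — uniform load w=3 kN/m over full span:
  R_A = wL/2 = 3·6/2 = 9 kN
  R_B = wL/2 = 3·6/2 = 9 kN
Load 2 — triangular load w₀=-18 kN/m (0→w₀ over full span):
  R_A = w₀L/6 = (-18)·6/6 = -18 kN
  R_B = w₀L/3 = (-18)·6/3 = -36 kN
Load 3 — applied couple M₀=4 kN·m at a=18/5 m (b=L-a=12/5):
  R_A = M₀/L = 4/6 = 2/3 kN
  R_B = -M₀/L = -4/6 = -2/3 kN
Superposition: R_A = -25/3 kN, R_B = -83/3 kN

R_A = -25/3 kN, R_B = -83/3 kN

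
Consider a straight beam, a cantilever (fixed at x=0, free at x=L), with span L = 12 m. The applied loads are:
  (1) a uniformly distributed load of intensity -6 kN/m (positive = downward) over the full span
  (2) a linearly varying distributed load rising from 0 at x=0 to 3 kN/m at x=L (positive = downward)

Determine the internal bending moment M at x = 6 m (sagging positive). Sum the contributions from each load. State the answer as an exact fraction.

M(6) = 63 kN·m

Load 1 — uniform load w=-6 kN/m over full span:
  M_1 = -w(L-x)²/2 = -(-6)·(12-6)²/2 = 108 kN·m
Load 2 — triangular load w₀=3 kN/m (0→w₀ over full span):
  M_2 = w₀Lx/2 - w₀L²/3 - w₀x³/(6L) = 3·12·6/2 - 3·12²/3 - 3·6³/(6·12) = -45 kN·m
Superposition: M = Σ M_i = 63 kN·m ≈ 63.000000 kN·m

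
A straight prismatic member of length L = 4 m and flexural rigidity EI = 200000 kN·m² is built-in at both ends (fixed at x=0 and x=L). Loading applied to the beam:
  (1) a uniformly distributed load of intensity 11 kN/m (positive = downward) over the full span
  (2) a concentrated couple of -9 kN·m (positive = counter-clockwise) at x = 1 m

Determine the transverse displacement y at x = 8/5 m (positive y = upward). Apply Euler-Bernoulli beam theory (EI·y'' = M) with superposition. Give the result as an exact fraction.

Load 1 — uniform load w=11 kN/m over full span:
  y_1 = -wx²(L-x)²/(24EI) = -11·(8/5)²·(4-(8/5))²/(24·200000) = -66/1953125 m
Load 2 — applied couple M₀=-9 kN·m at a=1 m (b=L-a=3):
  y_2 = (R_Ax³/6 - M_Ax²/2 - M₀(x-a)²/2)/EI  [x>a] with R_A=-81/32, M_A=27/16 = ((-81/32)·(8/5)³/6 - (27/16)·(8/5)²/2 - (-9)·((8/5)-1)²/2)/200000 = -567/50000000 m
Superposition: y = Σ y_i = -11283/250000000 m ≈ -0.000045 m

y(8/5) = -11283/250000000 m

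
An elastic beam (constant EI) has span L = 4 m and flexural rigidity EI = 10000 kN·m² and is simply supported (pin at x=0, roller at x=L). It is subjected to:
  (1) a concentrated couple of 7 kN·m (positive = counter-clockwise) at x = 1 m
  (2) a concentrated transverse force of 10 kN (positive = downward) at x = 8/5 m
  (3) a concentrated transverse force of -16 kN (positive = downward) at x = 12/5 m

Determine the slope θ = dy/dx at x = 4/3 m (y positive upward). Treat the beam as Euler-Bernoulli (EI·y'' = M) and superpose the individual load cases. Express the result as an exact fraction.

Load 1 — applied couple M₀=7 kN·m at a=1 m (b=L-a=3):
  θ_1 = (M₀x²/(2L)-M₀(x-a)+C₁)/EI  [x>a] with C₁=M₀(3b²-L²)/(6L)=77/24 = (7·(4/3)²/(2·4)-7·((4/3)-1)+(77/24))/10000 = 7/28800 rad
Load 2 — point force P=10 kN at a=8/5 m (b=L-a=12/5):
  θ_2 = -Pb(L²-b²-3x²)/(6LEI)  [x≤a] = -10·(12/5)·(4²-(12/5)²-3·(4/3)²)/(6·4·10000) = -23/46875 rad
Load 3 — point force P=-16 kN at a=12/5 m (b=L-a=8/5):
  θ_3 = -Pb(L²-b²-3x²)/(6LEI)  [x≤a] = -(-16)·(8/5)·(4²-(8/5)²-3·(4/3)²)/(6·4·10000) = 608/703125 rad
Superposition: θ = Σ θ_i = 6171/10000000 rad ≈ 0.000617 rad

θ(4/3) = 6171/10000000 rad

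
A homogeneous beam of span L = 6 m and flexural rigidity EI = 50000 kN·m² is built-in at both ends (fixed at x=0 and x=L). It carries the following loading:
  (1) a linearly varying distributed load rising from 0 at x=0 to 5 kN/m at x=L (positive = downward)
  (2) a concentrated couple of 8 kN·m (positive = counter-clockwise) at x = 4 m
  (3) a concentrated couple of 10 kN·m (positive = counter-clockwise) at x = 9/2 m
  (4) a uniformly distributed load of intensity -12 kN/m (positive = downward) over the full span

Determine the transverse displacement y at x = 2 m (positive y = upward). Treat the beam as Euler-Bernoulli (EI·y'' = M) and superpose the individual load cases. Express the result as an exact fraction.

y(2) = 2059/5400000 m

Load 1 — triangular load w₀=5 kN/m (0→w₀ over full span):
  y_1 = -w₀x²(L-x)²(x+2L)/(120LEI) = -5·2²·(6-2)²·(2+2·6)/(120·6·50000) = -7/56250 m
Load 2 — applied couple M₀=8 kN·m at a=4 m (b=L-a=2):
  y_2 = (R_Ax³/6 - M_Ax²/2)/EI  [x≤a] with R_A=16/9, M_A=8/3 = ((16/9)·2³/6 - (8/3)·2²/2)/50000 = -1/16875 m
Load 3 — applied couple M₀=10 kN·m at a=9/2 m (b=L-a=3/2):
  y_3 = (R_Ax³/6 - M_Ax²/2)/EI  [x≤a] with R_A=15/8, M_A=25/8 = ((15/8)·2³/6 - (25/8)·2²/2)/50000 = -3/40000 m
Load 4 — uniform load w=-12 kN/m over full span:
  y_4 = -wx²(L-x)²/(24EI) = -(-12)·2²·(6-2)²/(24·50000) = 2/3125 m
Superposition: y = Σ y_i = 2059/5400000 m ≈ 0.000381 m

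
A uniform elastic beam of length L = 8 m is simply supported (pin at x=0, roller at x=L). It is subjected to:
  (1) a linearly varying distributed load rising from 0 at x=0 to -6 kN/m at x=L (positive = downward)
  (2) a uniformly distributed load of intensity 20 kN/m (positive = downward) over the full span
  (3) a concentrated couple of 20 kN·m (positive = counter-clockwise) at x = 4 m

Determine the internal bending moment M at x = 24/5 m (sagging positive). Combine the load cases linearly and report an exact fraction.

Load 1 — triangular load w₀=-6 kN/m (0→w₀ over full span):
  M_1 = w₀Lx/6 - w₀x³/(6L) = (-6)·8·(24/5)/6 - (-6)·(24/5)³/(6·8) = -3072/125 kN·m
Load 2 — uniform load w=20 kN/m over full span:
  M_2 = wx(L-x)/2 = 20·(24/5)·(8-(24/5))/2 = 768/5 kN·m
Load 3 — applied couple M₀=20 kN·m at a=4 m (b=L-a=4):
  M_3 = M₀x/L - M₀  [x>a] = 20·(24/5)/8 - 20 = -8 kN·m
Superposition: M = Σ M_i = 15128/125 kN·m ≈ 121.024000 kN·m

M(24/5) = 15128/125 kN·m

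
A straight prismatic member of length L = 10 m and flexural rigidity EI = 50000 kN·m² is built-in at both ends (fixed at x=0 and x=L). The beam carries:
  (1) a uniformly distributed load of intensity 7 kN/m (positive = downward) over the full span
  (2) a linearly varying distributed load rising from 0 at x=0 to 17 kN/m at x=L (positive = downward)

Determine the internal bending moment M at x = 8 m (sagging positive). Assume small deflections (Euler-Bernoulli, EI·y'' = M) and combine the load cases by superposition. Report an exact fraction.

Load 1 — uniform load w=7 kN/m over full span:
  M_1 = wLx/2 - wL²/12 - wx²/2 = 7·10·8/2 - 7·10²/12 - 7·8²/2 = -7/3 kN·m
Load 2 — triangular load w₀=17 kN/m (0→w₀ over full span):
  M_2 = 3w₀Lx/20 - w₀L²/30 - w₀x³/(6L) = 3·17·10·8/20 - 17·10²/30 - 17·8³/(6·10) = 34/15 kN·m
Superposition: M = Σ M_i = -1/15 kN·m ≈ -0.066667 kN·m

M(8) = -1/15 kN·m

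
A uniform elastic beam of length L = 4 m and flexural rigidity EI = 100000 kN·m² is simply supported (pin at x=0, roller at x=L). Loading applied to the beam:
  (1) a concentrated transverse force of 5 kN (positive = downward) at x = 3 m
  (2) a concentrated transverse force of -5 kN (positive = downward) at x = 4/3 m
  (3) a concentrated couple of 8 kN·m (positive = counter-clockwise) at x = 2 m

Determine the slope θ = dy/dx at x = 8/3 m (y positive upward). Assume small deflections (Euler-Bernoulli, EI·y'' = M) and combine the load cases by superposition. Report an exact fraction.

θ(8/3) = -457/64800000 rad

Load 1 — point force P=5 kN at a=3 m (b=L-a=1):
  θ_1 = -Pb(L²-b²-3x²)/(6LEI)  [x≤a] = -5·1·(4²-1²-3·(8/3)²)/(6·4·100000) = 19/1440000 rad
Load 2 — point force P=-5 kN at a=4/3 m (b=L-a=8/3):
  θ_2 = -Pa(2L²-6Lx+3x²+a²)/(6LEI)  [x>a] = -(-5)·(4/3)·(2·4²-6·4·(8/3)+3·(8/3)²+(4/3)²)/(6·4·100000) = -1/40500 rad
Load 3 — applied couple M₀=8 kN·m at a=2 m (b=L-a=2):
  θ_3 = (M₀x²/(2L)-M₀(x-a)+C₁)/EI  [x>a] with C₁=M₀(3b²-L²)/(6L)=-4/3 = (8·(8/3)²/(2·4)-8·((8/3)-2)+(-4/3))/100000 = 1/225000 rad
Superposition: θ = Σ θ_i = -457/64800000 rad ≈ -0.000007 rad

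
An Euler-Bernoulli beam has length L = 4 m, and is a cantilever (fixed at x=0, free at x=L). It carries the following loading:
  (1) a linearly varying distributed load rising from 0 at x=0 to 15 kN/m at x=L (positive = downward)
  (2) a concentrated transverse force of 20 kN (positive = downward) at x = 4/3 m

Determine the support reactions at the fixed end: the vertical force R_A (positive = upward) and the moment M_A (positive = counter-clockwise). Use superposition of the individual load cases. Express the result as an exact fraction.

R_A = 50 kN, M_A = 320/3 kN·m

Load 1 — triangular load w₀=15 kN/m (0→w₀ over full span):
  R_A = w₀L/2 = 15·4/2 = 30 kN
  M_A = w₀L²/3 = 15·4²/3 = 80 kN·m
Load 2 — point force P=20 kN at a=4/3 m (b=L-a=8/3):
  R_A = P = 20 kN
  M_A = Pa = 20·(4/3) = 80/3 kN·m
Superposition: R_A = 50 kN, M_A = 320/3 kN·m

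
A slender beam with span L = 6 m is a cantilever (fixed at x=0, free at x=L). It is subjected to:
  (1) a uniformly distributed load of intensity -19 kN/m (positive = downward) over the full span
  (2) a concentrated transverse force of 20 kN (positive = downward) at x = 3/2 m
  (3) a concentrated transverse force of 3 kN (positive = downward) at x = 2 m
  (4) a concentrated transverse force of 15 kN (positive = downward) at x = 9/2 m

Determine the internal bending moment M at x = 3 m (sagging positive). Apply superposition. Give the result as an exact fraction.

Load 1 — uniform load w=-19 kN/m over full span:
  M_1 = -w(L-x)²/2 = -(-19)·(6-3)²/2 = 171/2 kN·m
Load 2 — point force P=20 kN at a=3/2 m (b=L-a=9/2):
  M_2 = 0  [x>a] = 0 kN·m
Load 3 — point force P=3 kN at a=2 m (b=L-a=4):
  M_3 = 0  [x>a] = 0 kN·m
Load 4 — point force P=15 kN at a=9/2 m (b=L-a=3/2):
  M_4 = -P(a-x)  [x≤a] = -15·((9/2)-3) = -45/2 kN·m
Superposition: M = Σ M_i = 63 kN·m ≈ 63.000000 kN·m

M(3) = 63 kN·m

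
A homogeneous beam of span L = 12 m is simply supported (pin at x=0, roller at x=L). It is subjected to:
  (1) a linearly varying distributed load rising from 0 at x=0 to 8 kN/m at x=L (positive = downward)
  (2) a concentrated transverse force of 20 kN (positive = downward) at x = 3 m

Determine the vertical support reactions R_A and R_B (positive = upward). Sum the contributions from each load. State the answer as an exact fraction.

Load 1 — triangular load w₀=8 kN/m (0→w₀ over full span):
  R_A = w₀L/6 = 8·12/6 = 16 kN
  R_B = w₀L/3 = 8·12/3 = 32 kN
Load 2 — point force P=20 kN at a=3 m (b=L-a=9):
  R_A = Pb/L = 20·9/12 = 15 kN
  R_B = Pa/L = 20·3/12 = 5 kN
Superposition: R_A = 31 kN, R_B = 37 kN

R_A = 31 kN, R_B = 37 kN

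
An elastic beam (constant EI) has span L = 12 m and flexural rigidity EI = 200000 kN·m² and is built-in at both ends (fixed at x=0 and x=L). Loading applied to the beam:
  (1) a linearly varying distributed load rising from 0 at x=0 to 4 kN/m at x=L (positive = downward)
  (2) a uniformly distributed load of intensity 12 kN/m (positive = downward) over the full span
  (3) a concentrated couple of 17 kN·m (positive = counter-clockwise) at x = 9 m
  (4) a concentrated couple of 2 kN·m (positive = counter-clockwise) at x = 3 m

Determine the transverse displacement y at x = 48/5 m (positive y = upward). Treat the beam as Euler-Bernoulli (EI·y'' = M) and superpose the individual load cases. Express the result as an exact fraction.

y(48/5) = -10201563/6250000000 m

Load 1 — triangular load w₀=4 kN/m (0→w₀ over full span):
  y_1 = -w₀x²(L-x)²(x+2L)/(120LEI) = -4·(48/5)²·(12-(48/5))²·((48/5)+2·12)/(120·12·200000) = -12096/48828125 m
Load 2 — uniform load w=12 kN/m over full span:
  y_2 = -wx²(L-x)²/(24EI) = -12·(48/5)²·(12-(48/5))²/(24·200000) = -2592/1953125 m
Load 3 — applied couple M₀=17 kN·m at a=9 m (b=L-a=3):
  y_3 = (R_Ax³/6 - M_Ax²/2 - M₀(x-a)²/2)/EI  [x>a] with R_A=51/32, M_A=85/16 = ((51/32)·(48/5)³/6 - (85/16)·(48/5)²/2 - 17·((48/5)-9)²/2)/200000 = -3213/50000000 m
Load 4 — applied couple M₀=2 kN·m at a=3 m (b=L-a=9):
  y_4 = (R_Ax³/6 - M_Ax²/2 - M₀(x-a)²/2)/EI  [x>a] with R_A=3/16, M_A=-3/8 = ((3/16)·(48/5)³/6 - (-3/8)·(48/5)²/2 - 2·((48/5)-3)²/2)/200000 = 171/25000000 m
Superposition: y = Σ y_i = -10201563/6250000000 m ≈ -0.001632 m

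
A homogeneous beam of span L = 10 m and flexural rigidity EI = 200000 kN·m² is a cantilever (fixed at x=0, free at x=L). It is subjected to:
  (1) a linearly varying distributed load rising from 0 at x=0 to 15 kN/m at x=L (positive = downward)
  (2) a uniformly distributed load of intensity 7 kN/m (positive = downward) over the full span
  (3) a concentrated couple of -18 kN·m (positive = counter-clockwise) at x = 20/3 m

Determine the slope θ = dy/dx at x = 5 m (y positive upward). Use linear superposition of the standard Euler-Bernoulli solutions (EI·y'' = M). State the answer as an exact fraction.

θ(5) = -26039/1920000 rad

Load 1 — triangular load w₀=15 kN/m (0→w₀ over full span):
  θ_1 = (w₀Lx²/4-w₀L²x/3-w₀x⁴/(24L))/EI = (15·10·5²/4-15·10²·5/3-15·5⁴/(24·10))/200000 = -41/5120 rad
Load 2 — uniform load w=7 kN/m over full span:
  θ_2 = -wx(x²-3Lx+3L²)/(6EI) = -7·5·(5²-3·10·5+3·10²)/(6·200000) = -49/9600 rad
Load 3 — applied couple M₀=-18 kN·m at a=20/3 m (b=L-a=10/3):
  θ_3 = M₀x/EI  [x≤a] = (-18)·5/200000 = -9/20000 rad
Superposition: θ = Σ θ_i = -26039/1920000 rad ≈ -0.013562 rad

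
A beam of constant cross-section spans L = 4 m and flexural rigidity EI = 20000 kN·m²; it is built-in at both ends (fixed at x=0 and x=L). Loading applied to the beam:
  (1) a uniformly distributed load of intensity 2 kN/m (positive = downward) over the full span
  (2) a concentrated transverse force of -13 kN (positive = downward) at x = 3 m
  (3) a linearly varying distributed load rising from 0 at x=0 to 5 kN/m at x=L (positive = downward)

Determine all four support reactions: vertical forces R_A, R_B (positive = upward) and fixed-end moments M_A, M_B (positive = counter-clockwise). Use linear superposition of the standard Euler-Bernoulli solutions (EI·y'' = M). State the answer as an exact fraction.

R_A = 159/32 kN, M_A = 139/48 kN·m, R_B = 1/32 kN, M_B = 31/48 kN·m

Load 1 — uniform load w=2 kN/m over full span:
  R_A = wL/2 = 2·4/2 = 4 kN
  M_A = wL²/12 = 2·4²/12 = 8/3 kN·m
  R_B = wL/2 = 2·4/2 = 4 kN
  M_B = -wL²/12 = -2·4²/12 = -8/3 kN·m
Load 2 — point force P=-13 kN at a=3 m (b=L-a=1):
  R_A = Pb²(3a+b)/L³ = (-13)·1²·(3·3+1)/4³ = -65/32 kN
  M_A = Pab²/L² = (-13)·3·1²/4² = -39/16 kN·m
  R_B = Pa²(a+3b)/L³ = (-13)·3²·(3+3·1)/4³ = -351/32 kN
  M_B = -Pa²b/L² = -(-13)·3²·1/4² = 117/16 kN·m
Load 3 — triangular load w₀=5 kN/m (0→w₀ over full span):
  R_A = 3w₀L/20 = 3·5·4/20 = 3 kN
  M_A = w₀L²/30 = 5·4²/30 = 8/3 kN·m
  R_B = 7w₀L/20 = 7·5·4/20 = 7 kN
  M_B = -w₀L²/20 = -5·4²/20 = -4 kN·m
Superposition: R_A = 159/32 kN, M_A = 139/48 kN·m, R_B = 1/32 kN, M_B = 31/48 kN·m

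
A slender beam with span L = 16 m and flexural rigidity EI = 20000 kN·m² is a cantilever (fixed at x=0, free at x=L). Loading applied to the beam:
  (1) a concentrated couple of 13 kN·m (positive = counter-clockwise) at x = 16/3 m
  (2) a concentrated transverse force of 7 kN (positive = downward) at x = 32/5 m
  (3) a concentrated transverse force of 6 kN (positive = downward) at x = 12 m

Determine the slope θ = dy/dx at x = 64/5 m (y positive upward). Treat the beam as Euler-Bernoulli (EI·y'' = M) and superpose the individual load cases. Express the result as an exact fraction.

Load 1 — applied couple M₀=13 kN·m at a=16/3 m (b=L-a=32/3):
  θ_1 = M₀a/EI  [x>a] = 13·(16/3)/20000 = 13/3750 rad
Load 2 — point force P=7 kN at a=32/5 m (b=L-a=48/5):
  θ_2 = -Pa²/(2EI)  [x>a] = -7·(32/5)²/(2·20000) = -112/15625 rad
Load 3 — point force P=6 kN at a=12 m (b=L-a=4):
  θ_3 = -Pa²/(2EI)  [x>a] = -6·12²/(2·20000) = -27/1250 rad
Superposition: θ = Σ θ_i = -1186/46875 rad ≈ -0.025301 rad

θ(64/5) = -1186/46875 rad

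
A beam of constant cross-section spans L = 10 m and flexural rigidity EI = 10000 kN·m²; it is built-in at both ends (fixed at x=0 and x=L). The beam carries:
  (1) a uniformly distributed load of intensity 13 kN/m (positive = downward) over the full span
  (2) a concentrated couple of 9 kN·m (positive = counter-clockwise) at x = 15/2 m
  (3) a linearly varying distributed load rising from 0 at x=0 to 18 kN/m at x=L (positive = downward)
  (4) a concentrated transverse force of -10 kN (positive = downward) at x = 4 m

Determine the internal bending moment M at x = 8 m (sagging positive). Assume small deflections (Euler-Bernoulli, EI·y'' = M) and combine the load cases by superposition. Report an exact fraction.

M(8) = -3703/1200 kN·m

Load 1 — uniform load w=13 kN/m over full span:
  M_1 = wLx/2 - wL²/12 - wx²/2 = 13·10·8/2 - 13·10²/12 - 13·8²/2 = -13/3 kN·m
Load 2 — applied couple M₀=9 kN·m at a=15/2 m (b=L-a=5/2):
  M_2 = R_Ax - M_A - M₀  [x>a] with R_A=81/80, M_A=45/16 = (81/80)·8 - (45/16) - 9 = -297/80 kN·m
Load 3 — triangular load w₀=18 kN/m (0→w₀ over full span):
  M_3 = 3w₀Lx/20 - w₀L²/30 - w₀x³/(6L) = 3·18·10·8/20 - 18·10²/30 - 18·8³/(6·10) = 12/5 kN·m
Load 4 — point force P=-10 kN at a=4 m (b=L-a=6):
  M_4 = Pa²(a+3b)(L-x)/L³ - Pa²b/L²  [x>a] = (-10)·4²·(4+3·6)·(10-8)/10³ - (-10)·4²·6/10² = 64/25 kN·m
Superposition: M = Σ M_i = -3703/1200 kN·m ≈ -3.085833 kN·m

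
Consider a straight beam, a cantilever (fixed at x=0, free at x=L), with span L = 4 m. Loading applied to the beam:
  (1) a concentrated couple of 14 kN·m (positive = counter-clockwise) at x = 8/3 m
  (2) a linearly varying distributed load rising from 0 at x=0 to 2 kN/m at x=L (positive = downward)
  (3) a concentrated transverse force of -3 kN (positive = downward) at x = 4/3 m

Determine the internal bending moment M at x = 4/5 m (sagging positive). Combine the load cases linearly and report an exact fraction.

Load 1 — applied couple M₀=14 kN·m at a=8/3 m (b=L-a=4/3):
  M_1 = M₀  [x≤a] = 14 = 14 kN·m
Load 2 — triangular load w₀=2 kN/m (0→w₀ over full span):
  M_2 = w₀Lx/2 - w₀L²/3 - w₀x³/(6L) = 2·4·(4/5)/2 - 2·4²/3 - 2·(4/5)³/(6·4) = -2816/375 kN·m
Load 3 — point force P=-3 kN at a=4/3 m (b=L-a=8/3):
  M_3 = -P(a-x)  [x≤a] = -(-3)·((4/3)-(4/5)) = 8/5 kN·m
Superposition: M = Σ M_i = 3034/375 kN·m ≈ 8.090667 kN·m

M(4/5) = 3034/375 kN·m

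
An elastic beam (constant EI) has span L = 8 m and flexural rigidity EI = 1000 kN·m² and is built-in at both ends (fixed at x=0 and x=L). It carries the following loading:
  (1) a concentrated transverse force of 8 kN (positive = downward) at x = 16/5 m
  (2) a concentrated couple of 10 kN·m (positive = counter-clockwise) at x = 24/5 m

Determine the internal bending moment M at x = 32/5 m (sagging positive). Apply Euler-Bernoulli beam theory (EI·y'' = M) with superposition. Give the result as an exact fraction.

M(32/5) = -2074/625 kN·m

Load 1 — point force P=8 kN at a=16/5 m (b=L-a=24/5):
  M_1 = Pa²(a+3b)(L-x)/L³ - Pa²b/L²  [x>a] = 8·(16/5)²·((16/5)+3·(24/5))·(8-(32/5))/8³ - 8·(16/5)²·(24/5)/8² = -1024/625 kN·m
Load 2 — applied couple M₀=10 kN·m at a=24/5 m (b=L-a=16/5):
  M_2 = R_Ax - M_A - M₀  [x>a] with R_A=9/5, M_A=16/5 = (9/5)·(32/5) - (16/5) - 10 = -42/25 kN·m
Superposition: M = Σ M_i = -2074/625 kN·m ≈ -3.318400 kN·m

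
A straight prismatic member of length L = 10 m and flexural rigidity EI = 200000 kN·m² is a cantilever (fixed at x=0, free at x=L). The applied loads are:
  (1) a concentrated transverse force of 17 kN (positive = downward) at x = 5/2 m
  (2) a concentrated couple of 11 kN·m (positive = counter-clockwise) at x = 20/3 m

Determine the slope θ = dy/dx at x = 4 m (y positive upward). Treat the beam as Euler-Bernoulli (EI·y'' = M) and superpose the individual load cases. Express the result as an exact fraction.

θ(4) = -73/1600000 rad

Load 1 — point force P=17 kN at a=5/2 m (b=L-a=15/2):
  θ_1 = -Pa²/(2EI)  [x>a] = -17·(5/2)²/(2·200000) = -17/64000 rad
Load 2 — applied couple M₀=11 kN·m at a=20/3 m (b=L-a=10/3):
  θ_2 = M₀x/EI  [x≤a] = 11·4/200000 = 11/50000 rad
Superposition: θ = Σ θ_i = -73/1600000 rad ≈ -0.000046 rad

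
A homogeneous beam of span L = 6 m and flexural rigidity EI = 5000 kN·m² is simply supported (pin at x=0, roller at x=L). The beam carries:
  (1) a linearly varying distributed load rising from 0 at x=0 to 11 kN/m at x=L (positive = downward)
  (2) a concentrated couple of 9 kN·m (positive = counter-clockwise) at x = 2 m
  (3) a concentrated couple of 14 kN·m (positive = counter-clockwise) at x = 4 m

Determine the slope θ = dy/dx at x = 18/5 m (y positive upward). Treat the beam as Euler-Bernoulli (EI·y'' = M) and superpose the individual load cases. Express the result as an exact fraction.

θ(18/5) = 7667/2343750 rad

Load 1 — triangular load w₀=11 kN/m (0→w₀ over full span):
  θ_1 = -w₀(7L⁴-30L²x²+15x⁴)/(360LEI) = -11·(7·6⁴-30·6²·(18/5)²+15·(18/5)⁴)/(360·6·5000) = 957/390625 rad
Load 2 — applied couple M₀=9 kN·m at a=2 m (b=L-a=4):
  θ_2 = (M₀x²/(2L)-M₀(x-a)+C₁)/EI  [x>a] with C₁=M₀(3b²-L²)/(6L)=3 = (9·(18/5)²/(2·6)-9·((18/5)-2)+3)/5000 = -21/62500 rad
Load 3 — applied couple M₀=14 kN·m at a=4 m (b=L-a=2):
  θ_3 = (M₀x²/(2L)+C₁)/EI  [x≤a] with C₁=M₀(3b²-L²)/(6L)=-28/3 = (14·(18/5)²/(2·6)+(-28/3))/5000 = 217/187500 rad
Superposition: θ = Σ θ_i = 7667/2343750 rad ≈ 0.003271 rad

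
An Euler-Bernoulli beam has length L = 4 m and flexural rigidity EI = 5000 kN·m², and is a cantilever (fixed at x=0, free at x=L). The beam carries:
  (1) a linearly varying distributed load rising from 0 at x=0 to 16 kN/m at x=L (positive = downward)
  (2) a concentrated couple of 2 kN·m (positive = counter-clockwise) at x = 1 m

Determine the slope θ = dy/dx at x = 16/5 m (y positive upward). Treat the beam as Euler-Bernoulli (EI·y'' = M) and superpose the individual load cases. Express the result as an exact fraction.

Load 1 — triangular load w₀=16 kN/m (0→w₀ over full span):
  θ_1 = (w₀Lx²/4-w₀L²x/3-w₀x⁴/(24L))/EI = (16·4·(16/5)²/4-16·4²·(16/5)/3-16·(16/5)⁴/(24·4))/5000 = -29696/1171875 rad
Load 2 — applied couple M₀=2 kN·m at a=1 m (b=L-a=3):
  θ_2 = M₀a/EI  [x>a] = 2·1/5000 = 1/2500 rad
Superposition: θ = Σ θ_i = -116909/4687500 rad ≈ -0.024941 rad

θ(16/5) = -116909/4687500 rad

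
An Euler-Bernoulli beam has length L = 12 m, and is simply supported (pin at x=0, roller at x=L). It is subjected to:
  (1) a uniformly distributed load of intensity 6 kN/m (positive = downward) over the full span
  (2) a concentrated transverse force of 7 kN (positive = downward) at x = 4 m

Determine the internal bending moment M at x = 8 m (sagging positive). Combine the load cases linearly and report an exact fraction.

M(8) = 316/3 kN·m

Load 1 — uniform load w=6 kN/m over full span:
  M_1 = wx(L-x)/2 = 6·8·(12-8)/2 = 96 kN·m
Load 2 — point force P=7 kN at a=4 m (b=L-a=8):
  M_2 = Pa(L-x)/L  [x>a] = 7·4·(12-8)/12 = 28/3 kN·m
Superposition: M = Σ M_i = 316/3 kN·m ≈ 105.333333 kN·m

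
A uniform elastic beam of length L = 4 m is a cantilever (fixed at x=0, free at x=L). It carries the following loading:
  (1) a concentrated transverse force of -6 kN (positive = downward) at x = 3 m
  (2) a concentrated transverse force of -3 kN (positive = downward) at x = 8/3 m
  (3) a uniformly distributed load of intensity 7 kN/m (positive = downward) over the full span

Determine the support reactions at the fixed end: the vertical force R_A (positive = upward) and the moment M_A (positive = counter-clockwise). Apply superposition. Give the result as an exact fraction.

Load 1 — point force P=-6 kN at a=3 m (b=L-a=1):
  R_A = P = (-6) = -6 kN
  M_A = Pa = (-6)·3 = -18 kN·m
Load 2 — point force P=-3 kN at a=8/3 m (b=L-a=4/3):
  R_A = P = (-3) = -3 kN
  M_A = Pa = (-3)·(8/3) = -8 kN·m
Load 3 — uniform load w=7 kN/m over full span:
  R_A = wL = 7·4 = 28 kN
  M_A = wL²/2 = 7·4²/2 = 56 kN·m
Superposition: R_A = 19 kN, M_A = 30 kN·m

R_A = 19 kN, M_A = 30 kN·m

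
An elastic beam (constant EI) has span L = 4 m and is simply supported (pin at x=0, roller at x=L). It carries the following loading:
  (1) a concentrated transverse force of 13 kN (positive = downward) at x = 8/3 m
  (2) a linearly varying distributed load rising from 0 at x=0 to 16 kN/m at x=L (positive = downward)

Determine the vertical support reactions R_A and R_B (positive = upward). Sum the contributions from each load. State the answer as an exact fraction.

Load 1 — point force P=13 kN at a=8/3 m (b=L-a=4/3):
  R_A = Pb/L = 13·(4/3)/4 = 13/3 kN
  R_B = Pa/L = 13·(8/3)/4 = 26/3 kN
Load 2 — triangular load w₀=16 kN/m (0→w₀ over full span):
  R_A = w₀L/6 = 16·4/6 = 32/3 kN
  R_B = w₀L/3 = 16·4/3 = 64/3 kN
Superposition: R_A = 15 kN, R_B = 30 kN

R_A = 15 kN, R_B = 30 kN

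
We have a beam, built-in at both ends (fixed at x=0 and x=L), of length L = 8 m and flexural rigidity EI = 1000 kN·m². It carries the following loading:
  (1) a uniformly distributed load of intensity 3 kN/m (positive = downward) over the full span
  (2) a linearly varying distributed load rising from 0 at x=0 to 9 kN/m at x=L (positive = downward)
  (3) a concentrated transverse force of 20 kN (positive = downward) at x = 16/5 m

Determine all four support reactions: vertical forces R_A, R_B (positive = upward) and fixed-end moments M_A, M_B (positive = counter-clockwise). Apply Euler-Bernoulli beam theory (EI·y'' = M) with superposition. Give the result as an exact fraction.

Load 1 — uniform load w=3 kN/m over full span:
  R_A = wL/2 = 3·8/2 = 12 kN
  M_A = wL²/12 = 3·8²/12 = 16 kN·m
  R_B = wL/2 = 3·8/2 = 12 kN
  M_B = -wL²/12 = -3·8²/12 = -16 kN·m
Load 2 — triangular load w₀=9 kN/m (0→w₀ over full span):
  R_A = 3w₀L/20 = 3·9·8/20 = 54/5 kN
  M_A = w₀L²/30 = 9·8²/30 = 96/5 kN·m
  R_B = 7w₀L/20 = 7·9·8/20 = 126/5 kN
  M_B = -w₀L²/20 = -9·8²/20 = -144/5 kN·m
Load 3 — point force P=20 kN at a=16/5 m (b=L-a=24/5):
  R_A = Pb²(3a+b)/L³ = 20·(24/5)²·(3·(16/5)+(24/5))/8³ = 324/25 kN
  M_A = Pab²/L² = 20·(16/5)·(24/5)²/8² = 576/25 kN·m
  R_B = Pa²(a+3b)/L³ = 20·(16/5)²·((16/5)+3·(24/5))/8³ = 176/25 kN
  M_B = -Pa²b/L² = -20·(16/5)²·(24/5)/8² = -384/25 kN·m
Superposition: R_A = 894/25 kN, M_A = 1456/25 kN·m, R_B = 1106/25 kN, M_B = -1504/25 kN·m

R_A = 894/25 kN, M_A = 1456/25 kN·m, R_B = 1106/25 kN, M_B = -1504/25 kN·m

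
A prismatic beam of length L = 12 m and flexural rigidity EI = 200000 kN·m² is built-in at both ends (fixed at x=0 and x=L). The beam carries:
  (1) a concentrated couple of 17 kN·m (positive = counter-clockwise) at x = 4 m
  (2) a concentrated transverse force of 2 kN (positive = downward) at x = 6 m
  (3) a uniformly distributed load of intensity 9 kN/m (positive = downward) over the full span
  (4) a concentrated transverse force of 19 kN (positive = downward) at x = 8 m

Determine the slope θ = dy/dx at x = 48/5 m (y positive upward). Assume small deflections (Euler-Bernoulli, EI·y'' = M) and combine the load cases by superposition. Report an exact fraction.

θ(48/5) = 944/1171875 rad

Load 1 — applied couple M₀=17 kN·m at a=4 m (b=L-a=8):
  θ_1 = (R_Ax²/2 - M_Ax - M₀(x-a))/EI  [x>a] with R_A=17/9, M_A=0 = ((17/9)·(48/5)²/2 - 0·(48/5) - 17·((48/5)-4))/200000 = -51/1250000 rad
Load 2 — point force P=2 kN at a=6 m (b=L-a=6):
  θ_2 = Pa²(L-x)(2bL-(3b+a)(L-x))/(2L³EI)  [x>a] = 2·6²·(12-(48/5))·(2·6·12-(3·6+6)·(12-(48/5)))/(2·12³·200000) = 27/1250000 rad
Load 3 — uniform load w=9 kN/m over full span:
  θ_3 = -wx(L-x)(L-2x)/(12EI) = -9·(48/5)·(12-(48/5))·(12-2·(48/5))/(12·200000) = 243/390625 rad
Load 4 — point force P=19 kN at a=8 m (b=L-a=4):
  θ_4 = Pa²(L-x)(2bL-(3b+a)(L-x))/(2L³EI)  [x>a] = 19·8²·(12-(48/5))·(2·4·12-(3·4+8)·(12-(48/5)))/(2·12³·200000) = 19/93750 rad
Superposition: θ = Σ θ_i = 944/1171875 rad ≈ 0.000806 rad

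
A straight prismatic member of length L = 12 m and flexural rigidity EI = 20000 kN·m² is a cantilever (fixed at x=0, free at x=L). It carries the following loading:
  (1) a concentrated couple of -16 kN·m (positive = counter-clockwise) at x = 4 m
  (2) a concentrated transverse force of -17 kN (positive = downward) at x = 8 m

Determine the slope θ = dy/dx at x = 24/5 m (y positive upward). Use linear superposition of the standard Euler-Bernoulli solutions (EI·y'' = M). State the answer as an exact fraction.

θ(24/5) = 307/15625 rad

Load 1 — applied couple M₀=-16 kN·m at a=4 m (b=L-a=8):
  θ_1 = M₀a/EI  [x>a] = (-16)·4/20000 = -2/625 rad
Load 2 — point force P=-17 kN at a=8 m (b=L-a=4):
  θ_2 = -Px(2a-x)/(2EI)  [x≤a] = -(-17)·(24/5)·(2·8-(24/5))/(2·20000) = 357/15625 rad
Superposition: θ = Σ θ_i = 307/15625 rad ≈ 0.019648 rad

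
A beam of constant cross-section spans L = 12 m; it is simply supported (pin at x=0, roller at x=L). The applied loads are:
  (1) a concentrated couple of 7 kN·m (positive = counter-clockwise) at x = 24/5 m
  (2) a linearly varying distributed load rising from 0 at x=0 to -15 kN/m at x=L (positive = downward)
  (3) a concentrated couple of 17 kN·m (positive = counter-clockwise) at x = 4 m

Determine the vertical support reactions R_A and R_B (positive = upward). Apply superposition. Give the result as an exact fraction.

R_A = -28 kN, R_B = -62 kN

Load 1 — applied couple M₀=7 kN·m at a=24/5 m (b=L-a=36/5):
  R_A = M₀/L = 7/12 kN
  R_B = -M₀/L = -7/12 kN
Load 2 — triangular load w₀=-15 kN/m (0→w₀ over full span):
  R_A = w₀L/6 = (-15)·12/6 = -30 kN
  R_B = w₀L/3 = (-15)·12/3 = -60 kN
Load 3 — applied couple M₀=17 kN·m at a=4 m (b=L-a=8):
  R_A = M₀/L = 17/12 kN
  R_B = -M₀/L = -17/12 kN
Superposition: R_A = -28 kN, R_B = -62 kN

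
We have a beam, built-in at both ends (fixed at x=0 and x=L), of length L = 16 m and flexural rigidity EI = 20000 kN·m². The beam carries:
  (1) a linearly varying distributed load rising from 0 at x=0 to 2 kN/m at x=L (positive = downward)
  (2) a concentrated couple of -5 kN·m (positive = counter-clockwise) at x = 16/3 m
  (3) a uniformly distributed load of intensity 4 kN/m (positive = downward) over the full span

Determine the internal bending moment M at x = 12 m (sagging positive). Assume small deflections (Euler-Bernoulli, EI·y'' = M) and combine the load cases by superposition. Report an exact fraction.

M(12) = 76/5 kN·m

Load 1 — triangular load w₀=2 kN/m (0→w₀ over full span):
  M_1 = 3w₀Lx/20 - w₀L²/30 - w₀x³/(6L) = 3·2·16·12/20 - 2·16²/30 - 2·12³/(6·16) = 68/15 kN·m
Load 2 — applied couple M₀=-5 kN·m at a=16/3 m (b=L-a=32/3):
  M_2 = R_Ax - M_A - M₀  [x>a] with R_A=-5/12, M_A=0 = (-5/12)·12 - 0 - (-5) = 0 kN·m
Load 3 — uniform load w=4 kN/m over full span:
  M_3 = wLx/2 - wL²/12 - wx²/2 = 4·16·12/2 - 4·16²/12 - 4·12²/2 = 32/3 kN·m
Superposition: M = Σ M_i = 76/5 kN·m ≈ 15.200000 kN·m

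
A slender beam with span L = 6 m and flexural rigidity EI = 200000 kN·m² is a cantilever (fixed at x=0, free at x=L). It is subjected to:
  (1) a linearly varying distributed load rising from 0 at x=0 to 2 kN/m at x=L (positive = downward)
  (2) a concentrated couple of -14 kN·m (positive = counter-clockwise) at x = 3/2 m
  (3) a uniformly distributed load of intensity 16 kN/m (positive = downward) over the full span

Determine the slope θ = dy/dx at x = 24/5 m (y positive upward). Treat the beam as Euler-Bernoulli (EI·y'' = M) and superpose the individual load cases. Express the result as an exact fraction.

θ(24/5) = -403653/125000000 rad

Load 1 — triangular load w₀=2 kN/m (0→w₀ over full span):
  θ_1 = (w₀Lx²/4-w₀L²x/3-w₀x⁴/(24L))/EI = (2·6·(24/5)²/4-2·6²·(24/5)/3-2·(24/5)⁴/(24·6))/200000 = -522/1953125 rad
Load 2 — applied couple M₀=-14 kN·m at a=3/2 m (b=L-a=9/2):
  θ_2 = M₀a/EI  [x>a] = (-14)·(3/2)/200000 = -21/200000 rad
Load 3 — uniform load w=16 kN/m over full span:
  θ_3 = -wx(x²-3Lx+3L²)/(6EI) = -16·(24/5)·((24/5)²-3·6·(24/5)+3·6²)/(6·200000) = -1116/390625 rad
Superposition: θ = Σ θ_i = -403653/125000000 rad ≈ -0.003229 rad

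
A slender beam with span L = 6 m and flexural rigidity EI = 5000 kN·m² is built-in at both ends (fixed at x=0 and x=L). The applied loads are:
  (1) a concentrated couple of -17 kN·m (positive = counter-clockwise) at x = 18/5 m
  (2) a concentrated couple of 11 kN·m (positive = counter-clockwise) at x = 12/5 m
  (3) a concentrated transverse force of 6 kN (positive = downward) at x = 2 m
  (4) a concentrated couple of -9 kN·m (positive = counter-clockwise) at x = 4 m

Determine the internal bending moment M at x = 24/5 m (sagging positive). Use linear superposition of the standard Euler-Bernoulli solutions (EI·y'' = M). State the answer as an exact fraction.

Load 1 — applied couple M₀=-17 kN·m at a=18/5 m (b=L-a=12/5):
  M_1 = R_Ax - M_A - M₀  [x>a] with R_A=-102/25, M_A=-136/25 = (-102/25)·(24/5) - (-136/25) - (-17) = 357/125 kN·m
Load 2 — applied couple M₀=11 kN·m at a=12/5 m (b=L-a=18/5):
  M_2 = R_Ax - M_A - M₀  [x>a] with R_A=66/25, M_A=33/25 = (66/25)·(24/5) - (33/25) - 11 = 44/125 kN·m
Load 3 — point force P=6 kN at a=2 m (b=L-a=4):
  M_3 = Pa²(a+3b)(L-x)/L³ - Pa²b/L²  [x>a] = 6·2²·(2+3·4)·(6-(24/5))/6³ - 6·2²·4/6² = -4/5 kN·m
Load 4 — applied couple M₀=-9 kN·m at a=4 m (b=L-a=2):
  M_4 = R_Ax - M_A - M₀  [x>a] with R_A=-2, M_A=-3 = (-2)·(24/5) - (-3) - (-9) = 12/5 kN·m
Superposition: M = Σ M_i = 601/125 kN·m ≈ 4.808000 kN·m

M(24/5) = 601/125 kN·m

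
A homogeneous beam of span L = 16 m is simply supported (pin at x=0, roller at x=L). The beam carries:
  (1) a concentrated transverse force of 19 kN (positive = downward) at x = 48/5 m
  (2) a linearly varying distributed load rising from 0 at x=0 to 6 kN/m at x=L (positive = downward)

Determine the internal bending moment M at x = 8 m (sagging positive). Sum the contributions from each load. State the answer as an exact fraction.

M(8) = 784/5 kN·m

Load 1 — point force P=19 kN at a=48/5 m (b=L-a=32/5):
  M_1 = Pbx/L  [x≤a] = 19·(32/5)·8/16 = 304/5 kN·m
Load 2 — triangular load w₀=6 kN/m (0→w₀ over full span):
  M_2 = w₀Lx/6 - w₀x³/(6L) = 6·16·8/6 - 6·8³/(6·16) = 96 kN·m
Superposition: M = Σ M_i = 784/5 kN·m ≈ 156.800000 kN·m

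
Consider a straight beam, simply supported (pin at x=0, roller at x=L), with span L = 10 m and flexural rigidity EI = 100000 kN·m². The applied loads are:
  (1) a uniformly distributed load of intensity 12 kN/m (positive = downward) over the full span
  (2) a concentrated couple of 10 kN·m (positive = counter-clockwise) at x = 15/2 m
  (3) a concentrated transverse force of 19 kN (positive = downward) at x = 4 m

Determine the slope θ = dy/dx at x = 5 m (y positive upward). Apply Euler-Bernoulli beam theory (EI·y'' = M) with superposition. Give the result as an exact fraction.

θ(5) = 1243/12000000 rad

Load 1 — uniform load w=12 kN/m over full span:
  θ_1 = -w(L³-6Lx²+4x³)/(24EI) = -12·(10³-6·10·5²+4·5³)/(24·100000) = 0 rad
Load 2 — applied couple M₀=10 kN·m at a=15/2 m (b=L-a=5/2):
  θ_2 = (M₀x²/(2L)+C₁)/EI  [x≤a] with C₁=M₀(3b²-L²)/(6L)=-325/24 = (10·5²/(2·10)+(-325/24))/100000 = -1/96000 rad
Load 3 — point force P=19 kN at a=4 m (b=L-a=6):
  θ_3 = -Pa(2L²-6Lx+3x²+a²)/(6LEI)  [x>a] = -19·4·(2·10²-6·10·5+3·5²+4²)/(6·10·100000) = 57/500000 rad
Superposition: θ = Σ θ_i = 1243/12000000 rad ≈ 0.000104 rad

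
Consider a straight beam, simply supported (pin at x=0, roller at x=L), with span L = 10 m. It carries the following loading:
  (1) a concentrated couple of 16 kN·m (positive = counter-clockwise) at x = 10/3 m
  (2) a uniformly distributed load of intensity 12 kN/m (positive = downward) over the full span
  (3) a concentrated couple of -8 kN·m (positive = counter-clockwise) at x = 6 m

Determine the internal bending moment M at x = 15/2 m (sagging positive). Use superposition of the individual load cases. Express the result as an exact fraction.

Load 1 — applied couple M₀=16 kN·m at a=10/3 m (b=L-a=20/3):
  M_1 = M₀x/L - M₀  [x>a] = 16·(15/2)/10 - 16 = -4 kN·m
Load 2 — uniform load w=12 kN/m over full span:
  M_2 = wx(L-x)/2 = 12·(15/2)·(10-(15/2))/2 = 225/2 kN·m
Load 3 — applied couple M₀=-8 kN·m at a=6 m (b=L-a=4):
  M_3 = M₀x/L - M₀  [x>a] = (-8)·(15/2)/10 - (-8) = 2 kN·m
Superposition: M = Σ M_i = 221/2 kN·m ≈ 110.500000 kN·m

M(15/2) = 221/2 kN·m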